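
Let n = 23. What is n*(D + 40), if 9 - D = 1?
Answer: 1104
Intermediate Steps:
D = 8 (D = 9 - 1*1 = 9 - 1 = 8)
n*(D + 40) = 23*(8 + 40) = 23*48 = 1104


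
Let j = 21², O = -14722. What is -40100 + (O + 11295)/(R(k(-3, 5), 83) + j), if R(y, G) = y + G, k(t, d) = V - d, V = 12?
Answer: -21296527/531 ≈ -40106.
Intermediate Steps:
k(t, d) = 12 - d
R(y, G) = G + y
j = 441
-40100 + (O + 11295)/(R(k(-3, 5), 83) + j) = -40100 + (-14722 + 11295)/((83 + (12 - 1*5)) + 441) = -40100 - 3427/((83 + (12 - 5)) + 441) = -40100 - 3427/((83 + 7) + 441) = -40100 - 3427/(90 + 441) = -40100 - 3427/531 = -21296527/531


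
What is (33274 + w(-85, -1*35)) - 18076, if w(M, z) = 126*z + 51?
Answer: 10839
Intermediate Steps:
w(M, z) = 51 + 126*z
(33274 + w(-85, -1*35)) - 18076 = (33274 + (51 + 126*(-1*35))) - 18076 = (33274 + (51 + 126*(-35))) - 18076 = (33274 + (51 - 4410)) - 18076 = (33274 - 4359) - 18076 = 28915 - 18076 = 10839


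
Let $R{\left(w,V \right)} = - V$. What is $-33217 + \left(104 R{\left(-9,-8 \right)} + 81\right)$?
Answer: $-32304$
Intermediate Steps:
$-33217 + \left(104 R{\left(-9,-8 \right)} + 81\right) = -33217 + \left(104 \left(\left(-1\right) \left(-8\right)\right) + 81\right) = -33217 + \left(104 \cdot 8 + 81\right) = -33217 + \left(832 + 81\right) = -33217 + 913 = -32304$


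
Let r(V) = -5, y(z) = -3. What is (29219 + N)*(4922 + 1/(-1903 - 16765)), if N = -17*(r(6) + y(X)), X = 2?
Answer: 2697251737725/18668 ≈ 1.4449e+8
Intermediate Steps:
N = 136 (N = -17*(-5 - 3) = -17*(-8) = 136)
(29219 + N)*(4922 + 1/(-1903 - 16765)) = (29219 + 136)*(4922 + 1/(-1903 - 16765)) = 29355*(4922 + 1/(-18668)) = 29355*(4922 - 1/18668) = 29355*(91883895/18668) = 2697251737725/18668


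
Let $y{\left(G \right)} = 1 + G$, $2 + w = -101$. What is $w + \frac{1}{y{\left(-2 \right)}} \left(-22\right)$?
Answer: $-81$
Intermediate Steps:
$w = -103$ ($w = -2 - 101 = -103$)
$w + \frac{1}{y{\left(-2 \right)}} \left(-22\right) = -103 + \frac{1}{1 - 2} \left(-22\right) = -103 + \frac{1}{-1} \left(-22\right) = -103 - -22 = -103 + 22 = -81$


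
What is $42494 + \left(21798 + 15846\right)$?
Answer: $80138$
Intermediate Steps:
$42494 + \left(21798 + 15846\right) = 42494 + 37644 = 80138$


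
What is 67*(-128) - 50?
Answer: -8626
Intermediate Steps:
67*(-128) - 50 = -8576 - 50 = -8626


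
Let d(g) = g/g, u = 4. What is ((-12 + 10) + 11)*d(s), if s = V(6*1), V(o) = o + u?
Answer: 9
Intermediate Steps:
V(o) = 4 + o (V(o) = o + 4 = 4 + o)
s = 10 (s = 4 + 6*1 = 4 + 6 = 10)
d(g) = 1
((-12 + 10) + 11)*d(s) = ((-12 + 10) + 11)*1 = (-2 + 11)*1 = 9*1 = 9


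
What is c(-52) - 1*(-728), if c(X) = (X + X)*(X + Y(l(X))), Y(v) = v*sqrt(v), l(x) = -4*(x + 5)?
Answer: 6136 - 39104*sqrt(47) ≈ -2.6195e+5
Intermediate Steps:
l(x) = -20 - 4*x (l(x) = -4*(5 + x) = -20 - 4*x)
Y(v) = v**(3/2)
c(X) = 2*X*(X + (-20 - 4*X)**(3/2)) (c(X) = (X + X)*(X + (-20 - 4*X)**(3/2)) = (2*X)*(X + (-20 - 4*X)**(3/2)) = 2*X*(X + (-20 - 4*X)**(3/2)))
c(-52) - 1*(-728) = 2*(-52)*(-52 + 8*(-5 - 1*(-52))**(3/2)) - 1*(-728) = 2*(-52)*(-52 + 8*(-5 + 52)**(3/2)) + 728 = 2*(-52)*(-52 + 8*47**(3/2)) + 728 = 2*(-52)*(-52 + 8*(47*sqrt(47))) + 728 = 2*(-52)*(-52 + 376*sqrt(47)) + 728 = (5408 - 39104*sqrt(47)) + 728 = 6136 - 39104*sqrt(47)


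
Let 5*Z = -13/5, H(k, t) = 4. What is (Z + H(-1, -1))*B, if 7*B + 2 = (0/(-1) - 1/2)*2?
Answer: -261/175 ≈ -1.4914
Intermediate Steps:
Z = -13/25 (Z = (-13/5)/5 = (-13*⅕)/5 = (⅕)*(-13/5) = -13/25 ≈ -0.52000)
B = -3/7 (B = -2/7 + ((0/(-1) - 1/2)*2)/7 = -2/7 + ((0*(-1) - 1*½)*2)/7 = -2/7 + ((0 - ½)*2)/7 = -2/7 + (-½*2)/7 = -2/7 + (⅐)*(-1) = -2/7 - ⅐ = -3/7 ≈ -0.42857)
(Z + H(-1, -1))*B = (-13/25 + 4)*(-3/7) = (87/25)*(-3/7) = -261/175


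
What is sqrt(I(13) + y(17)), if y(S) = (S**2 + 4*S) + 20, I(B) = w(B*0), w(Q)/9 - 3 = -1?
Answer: sqrt(395) ≈ 19.875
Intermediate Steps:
w(Q) = 18 (w(Q) = 27 + 9*(-1) = 27 - 9 = 18)
I(B) = 18
y(S) = 20 + S**2 + 4*S
sqrt(I(13) + y(17)) = sqrt(18 + (20 + 17**2 + 4*17)) = sqrt(18 + (20 + 289 + 68)) = sqrt(18 + 377) = sqrt(395)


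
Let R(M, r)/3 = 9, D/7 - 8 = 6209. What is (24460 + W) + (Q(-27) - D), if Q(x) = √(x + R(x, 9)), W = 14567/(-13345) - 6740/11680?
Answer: -148548939713/7793480 ≈ -19061.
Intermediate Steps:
D = 43519 (D = 56 + 7*6209 = 56 + 43463 = 43519)
R(M, r) = 27 (R(M, r) = 3*9 = 27)
W = -13004393/7793480 (W = 14567*(-1/13345) - 6740*1/11680 = -14567/13345 - 337/584 = -13004393/7793480 ≈ -1.6686)
Q(x) = √(27 + x) (Q(x) = √(x + 27) = √(27 + x))
(24460 + W) + (Q(-27) - D) = (24460 - 13004393/7793480) + (√(27 - 27) - 1*43519) = 190615516407/7793480 + (√0 - 43519) = 190615516407/7793480 + (0 - 43519) = 190615516407/7793480 - 43519 = -148548939713/7793480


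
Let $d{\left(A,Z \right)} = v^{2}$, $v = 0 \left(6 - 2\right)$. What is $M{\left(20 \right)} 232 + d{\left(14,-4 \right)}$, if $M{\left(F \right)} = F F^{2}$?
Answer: $1856000$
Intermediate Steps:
$v = 0$ ($v = 0 \left(6 + \left(-5 + 3\right)\right) = 0 \left(6 - 2\right) = 0 \cdot 4 = 0$)
$d{\left(A,Z \right)} = 0$ ($d{\left(A,Z \right)} = 0^{2} = 0$)
$M{\left(F \right)} = F^{3}$
$M{\left(20 \right)} 232 + d{\left(14,-4 \right)} = 20^{3} \cdot 232 + 0 = 8000 \cdot 232 + 0 = 1856000 + 0 = 1856000$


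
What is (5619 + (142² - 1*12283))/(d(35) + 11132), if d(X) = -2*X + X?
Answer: 500/411 ≈ 1.2165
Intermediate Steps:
d(X) = -X
(5619 + (142² - 1*12283))/(d(35) + 11132) = (5619 + (142² - 1*12283))/(-1*35 + 11132) = (5619 + (20164 - 12283))/(-35 + 11132) = (5619 + 7881)/11097 = 13500*(1/11097) = 500/411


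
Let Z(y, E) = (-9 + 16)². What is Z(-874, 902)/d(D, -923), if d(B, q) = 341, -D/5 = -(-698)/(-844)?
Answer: 49/341 ≈ 0.14370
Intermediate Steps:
Z(y, E) = 49 (Z(y, E) = 7² = 49)
D = 1745/422 (D = -(-5)*(-698/(-844)) = -(-5)*(-698*(-1/844)) = -(-5)*349/422 = -5*(-349/422) = 1745/422 ≈ 4.1351)
Z(-874, 902)/d(D, -923) = 49/341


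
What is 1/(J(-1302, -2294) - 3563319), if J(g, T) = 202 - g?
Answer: -1/3561815 ≈ -2.8076e-7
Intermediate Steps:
1/(J(-1302, -2294) - 3563319) = 1/((202 - 1*(-1302)) - 3563319) = 1/((202 + 1302) - 3563319) = 1/(1504 - 3563319) = 1/(-3561815) = -1/3561815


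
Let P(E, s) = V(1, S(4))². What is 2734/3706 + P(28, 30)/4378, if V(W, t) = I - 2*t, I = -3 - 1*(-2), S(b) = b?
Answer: 6134819/8112434 ≈ 0.75622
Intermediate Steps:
I = -1 (I = -3 + 2 = -1)
V(W, t) = -1 - 2*t
P(E, s) = 81 (P(E, s) = (-1 - 2*4)² = (-1 - 8)² = (-9)² = 81)
2734/3706 + P(28, 30)/4378 = 2734/3706 + 81/4378 = 2734*(1/3706) + 81*(1/4378) = 1367/1853 + 81/4378 = 6134819/8112434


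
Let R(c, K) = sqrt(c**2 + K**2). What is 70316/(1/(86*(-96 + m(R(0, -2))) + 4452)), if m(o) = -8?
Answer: -315859472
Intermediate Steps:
R(c, K) = sqrt(K**2 + c**2)
70316/(1/(86*(-96 + m(R(0, -2))) + 4452)) = 70316/(1/(86*(-96 - 8) + 4452)) = 70316/(1/(86*(-104) + 4452)) = 70316/(1/(-8944 + 4452)) = 70316/(1/(-4492)) = 70316/(-1/4492) = 70316*(-4492) = -315859472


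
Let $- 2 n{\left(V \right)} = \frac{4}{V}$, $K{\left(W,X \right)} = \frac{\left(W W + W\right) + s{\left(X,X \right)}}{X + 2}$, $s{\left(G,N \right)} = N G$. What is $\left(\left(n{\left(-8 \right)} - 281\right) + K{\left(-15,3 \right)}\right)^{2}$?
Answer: $\frac{22458121}{400} \approx 56145.0$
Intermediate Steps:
$s{\left(G,N \right)} = G N$
$K{\left(W,X \right)} = \frac{W + W^{2} + X^{2}}{2 + X}$ ($K{\left(W,X \right)} = \frac{\left(W W + W\right) + X X}{X + 2} = \frac{\left(W^{2} + W\right) + X^{2}}{2 + X} = \frac{\left(W + W^{2}\right) + X^{2}}{2 + X} = \frac{W + W^{2} + X^{2}}{2 + X}$)
$n{\left(V \right)} = - \frac{2}{V}$ ($n{\left(V \right)} = - \frac{4 \frac{1}{V}}{2} = - \frac{2}{V}$)
$\left(\left(n{\left(-8 \right)} - 281\right) + K{\left(-15,3 \right)}\right)^{2} = \left(\left(- \frac{2}{-8} - 281\right) + \frac{-15 + \left(-15\right)^{2} + 3^{2}}{2 + 3}\right)^{2} = \left(\left(\left(-2\right) \left(- \frac{1}{8}\right) - 281\right) + \frac{-15 + 225 + 9}{5}\right)^{2} = \left(\left(\frac{1}{4} - 281\right) + \frac{1}{5} \cdot 219\right)^{2} = \left(- \frac{1123}{4} + \frac{219}{5}\right)^{2} = \left(- \frac{4739}{20}\right)^{2} = \frac{22458121}{400}$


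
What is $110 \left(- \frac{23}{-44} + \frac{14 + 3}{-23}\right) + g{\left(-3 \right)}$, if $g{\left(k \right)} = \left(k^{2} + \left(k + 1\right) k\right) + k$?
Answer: $- \frac{543}{46} \approx -11.804$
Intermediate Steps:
$g{\left(k \right)} = k + k^{2} + k \left(1 + k\right)$ ($g{\left(k \right)} = \left(k^{2} + \left(1 + k\right) k\right) + k = \left(k^{2} + k \left(1 + k\right)\right) + k = k + k^{2} + k \left(1 + k\right)$)
$110 \left(- \frac{23}{-44} + \frac{14 + 3}{-23}\right) + g{\left(-3 \right)} = 110 \left(- \frac{23}{-44} + \frac{14 + 3}{-23}\right) + 2 \left(-3\right) \left(1 - 3\right) = 110 \left(\left(-23\right) \left(- \frac{1}{44}\right) + 17 \left(- \frac{1}{23}\right)\right) + 2 \left(-3\right) \left(-2\right) = 110 \left(\frac{23}{44} - \frac{17}{23}\right) + 12 = 110 \left(- \frac{219}{1012}\right) + 12 = - \frac{1095}{46} + 12 = - \frac{543}{46}$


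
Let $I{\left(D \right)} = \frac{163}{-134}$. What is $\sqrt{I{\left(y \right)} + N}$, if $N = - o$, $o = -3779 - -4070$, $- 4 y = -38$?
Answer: $\frac{i \sqrt{5247038}}{134} \approx 17.094 i$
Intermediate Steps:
$y = \frac{19}{2}$ ($y = \left(- \frac{1}{4}\right) \left(-38\right) = \frac{19}{2} \approx 9.5$)
$o = 291$ ($o = -3779 + 4070 = 291$)
$I{\left(D \right)} = - \frac{163}{134}$ ($I{\left(D \right)} = 163 \left(- \frac{1}{134}\right) = - \frac{163}{134}$)
$N = -291$ ($N = \left(-1\right) 291 = -291$)
$\sqrt{I{\left(y \right)} + N} = \sqrt{- \frac{163}{134} - 291} = \sqrt{- \frac{39157}{134}} = \frac{i \sqrt{5247038}}{134}$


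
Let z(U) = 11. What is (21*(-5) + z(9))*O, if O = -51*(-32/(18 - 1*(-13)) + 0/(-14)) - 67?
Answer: 41830/31 ≈ 1349.4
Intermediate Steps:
O = -445/31 (O = -51*(-32/(18 + 13) + 0*(-1/14)) - 67 = -51*(-32/31 + 0) - 67 = -51*(-32/31) - 67 = 1632/31 - 67 = -445/31 ≈ -14.355)
(21*(-5) + z(9))*O = (21*(-5) + 11)*(-445/31) = (-105 + 11)*(-445/31) = -94*(-445/31) = 41830/31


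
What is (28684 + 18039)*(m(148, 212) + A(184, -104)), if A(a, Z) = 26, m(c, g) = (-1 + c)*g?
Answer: 1457290370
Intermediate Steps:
m(c, g) = g*(-1 + c)
(28684 + 18039)*(m(148, 212) + A(184, -104)) = (28684 + 18039)*(212*(-1 + 148) + 26) = 46723*(212*147 + 26) = 46723*(31164 + 26) = 46723*31190 = 1457290370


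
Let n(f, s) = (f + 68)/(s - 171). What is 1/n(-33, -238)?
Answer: -409/35 ≈ -11.686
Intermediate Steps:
n(f, s) = (68 + f)/(-171 + s)
1/n(-33, -238) = 1/((68 - 33)/(-171 - 238)) = 1/(35/(-409)) = 1/(-1/409*35) = 1/(-35/409) = -409/35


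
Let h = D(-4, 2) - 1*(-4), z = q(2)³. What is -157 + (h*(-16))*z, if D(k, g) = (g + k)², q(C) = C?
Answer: -1181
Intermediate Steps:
z = 8 (z = 2³ = 8)
h = 8 (h = (2 - 4)² - 1*(-4) = (-2)² + 4 = 4 + 4 = 8)
-157 + (h*(-16))*z = -157 + (8*(-16))*8 = -157 - 128*8 = -157 - 1024 = -1181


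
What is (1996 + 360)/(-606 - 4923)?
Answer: -124/291 ≈ -0.42612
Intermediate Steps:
(1996 + 360)/(-606 - 4923) = 2356/(-5529) = 2356*(-1/5529) = -124/291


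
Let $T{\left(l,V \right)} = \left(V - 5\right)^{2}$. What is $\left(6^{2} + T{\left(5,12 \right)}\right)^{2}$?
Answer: $7225$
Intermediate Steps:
$T{\left(l,V \right)} = \left(-5 + V\right)^{2}$
$\left(6^{2} + T{\left(5,12 \right)}\right)^{2} = \left(6^{2} + \left(-5 + 12\right)^{2}\right)^{2} = \left(36 + 7^{2}\right)^{2} = \left(36 + 49\right)^{2} = 85^{2} = 7225$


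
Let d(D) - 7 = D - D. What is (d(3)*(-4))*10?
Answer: -280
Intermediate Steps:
d(D) = 7 (d(D) = 7 + (D - D) = 7 + 0 = 7)
(d(3)*(-4))*10 = (7*(-4))*10 = -28*10 = -280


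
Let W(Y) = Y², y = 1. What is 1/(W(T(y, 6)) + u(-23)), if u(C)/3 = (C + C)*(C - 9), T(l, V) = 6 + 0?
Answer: 1/4452 ≈ 0.00022462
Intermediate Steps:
T(l, V) = 6
u(C) = 6*C*(-9 + C) (u(C) = 3*((C + C)*(C - 9)) = 3*((2*C)*(-9 + C)) = 3*(2*C*(-9 + C)) = 6*C*(-9 + C))
1/(W(T(y, 6)) + u(-23)) = 1/(6² + 6*(-23)*(-9 - 23)) = 1/(36 + 6*(-23)*(-32)) = 1/(36 + 4416) = 1/4452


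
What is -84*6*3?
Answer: -1512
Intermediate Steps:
-84*6*3 = -14*36*3 = -504*3 = -1512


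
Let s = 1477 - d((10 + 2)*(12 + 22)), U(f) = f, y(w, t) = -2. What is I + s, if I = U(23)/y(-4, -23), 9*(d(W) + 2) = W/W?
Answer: 26413/18 ≈ 1467.4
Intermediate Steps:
d(W) = -17/9 (d(W) = -2 + (W/W)/9 = -2 + (1/9)*1 = -2 + 1/9 = -17/9)
I = -23/2 (I = 23/(-2) = 23*(-1/2) = -23/2 ≈ -11.500)
s = 13310/9 (s = 1477 - 1*(-17/9) = 1477 + 17/9 = 13310/9 ≈ 1478.9)
I + s = -23/2 + 13310/9 = 26413/18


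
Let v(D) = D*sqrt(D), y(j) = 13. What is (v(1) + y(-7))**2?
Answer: 196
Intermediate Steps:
v(D) = D**(3/2)
(v(1) + y(-7))**2 = (1**(3/2) + 13)**2 = (1 + 13)**2 = 14**2 = 196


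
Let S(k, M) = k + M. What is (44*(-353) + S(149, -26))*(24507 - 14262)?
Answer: -157865205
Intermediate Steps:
S(k, M) = M + k
(44*(-353) + S(149, -26))*(24507 - 14262) = (44*(-353) + (-26 + 149))*(24507 - 14262) = (-15532 + 123)*10245 = -15409*10245 = -157865205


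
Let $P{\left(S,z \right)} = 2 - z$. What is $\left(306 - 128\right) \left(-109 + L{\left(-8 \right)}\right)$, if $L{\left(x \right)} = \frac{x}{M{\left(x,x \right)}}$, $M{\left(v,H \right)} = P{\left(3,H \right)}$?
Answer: $- \frac{97722}{5} \approx -19544.0$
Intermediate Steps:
$M{\left(v,H \right)} = 2 - H$
$L{\left(x \right)} = \frac{x}{2 - x}$
$\left(306 - 128\right) \left(-109 + L{\left(-8 \right)}\right) = \left(306 - 128\right) \left(-109 - - \frac{8}{-2 - 8}\right) = 178 \left(-109 - - \frac{8}{-10}\right) = 178 \left(-109 - \left(-8\right) \left(- \frac{1}{10}\right)\right) = 178 \left(-109 - \frac{4}{5}\right) = 178 \left(- \frac{549}{5}\right) = - \frac{97722}{5}$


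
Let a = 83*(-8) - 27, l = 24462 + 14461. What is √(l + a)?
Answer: 18*√118 ≈ 195.53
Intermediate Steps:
l = 38923
a = -691 (a = -664 - 27 = -691)
√(l + a) = √(38923 - 691) = √38232 = 18*√118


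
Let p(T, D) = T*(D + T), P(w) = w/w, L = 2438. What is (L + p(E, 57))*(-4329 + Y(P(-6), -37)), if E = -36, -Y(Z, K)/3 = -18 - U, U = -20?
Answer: -7291470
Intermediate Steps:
P(w) = 1
Y(Z, K) = -6 (Y(Z, K) = -3*(-18 - 1*(-20)) = -3*(-18 + 20) = -3*2 = -6)
(L + p(E, 57))*(-4329 + Y(P(-6), -37)) = (2438 - 36*(57 - 36))*(-4329 - 6) = (2438 - 36*21)*(-4335) = (2438 - 756)*(-4335) = 1682*(-4335) = -7291470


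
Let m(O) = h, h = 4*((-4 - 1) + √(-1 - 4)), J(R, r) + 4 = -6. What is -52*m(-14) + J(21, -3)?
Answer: 1030 - 208*I*√5 ≈ 1030.0 - 465.1*I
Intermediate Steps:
J(R, r) = -10 (J(R, r) = -4 - 6 = -10)
h = -20 + 4*I*√5 (h = 4*(-5 + √(-5)) = 4*(-5 + I*√5) = -20 + 4*I*√5 ≈ -20.0 + 8.9443*I)
m(O) = -20 + 4*I*√5
-52*m(-14) + J(21, -3) = -52*(-20 + 4*I*√5) - 10 = (1040 - 208*I*√5) - 10 = 1030 - 208*I*√5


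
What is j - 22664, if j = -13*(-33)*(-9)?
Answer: -26525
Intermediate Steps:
j = -3861 (j = 429*(-9) = -3861)
j - 22664 = -3861 - 22664 = -26525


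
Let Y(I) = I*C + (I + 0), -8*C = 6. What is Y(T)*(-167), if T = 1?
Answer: -167/4 ≈ -41.750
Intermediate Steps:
C = -¾ (C = -⅛*6 = -¾ ≈ -0.75000)
Y(I) = I/4 (Y(I) = I*(-¾) + (I + 0) = -3*I/4 + I = I/4)
Y(T)*(-167) = ((¼)*1)*(-167) = (¼)*(-167) = -167/4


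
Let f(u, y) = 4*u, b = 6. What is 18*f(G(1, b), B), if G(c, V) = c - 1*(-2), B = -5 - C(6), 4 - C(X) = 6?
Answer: 216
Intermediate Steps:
C(X) = -2 (C(X) = 4 - 1*6 = 4 - 6 = -2)
B = -3 (B = -5 - 1*(-2) = -5 + 2 = -3)
G(c, V) = 2 + c (G(c, V) = c + 2 = 2 + c)
18*f(G(1, b), B) = 18*(4*(2 + 1)) = 18*(4*3) = 18*12 = 216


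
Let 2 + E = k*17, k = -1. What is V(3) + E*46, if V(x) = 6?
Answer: -868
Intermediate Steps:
E = -19 (E = -2 - 1*17 = -2 - 17 = -19)
V(3) + E*46 = 6 - 19*46 = 6 - 874 = -868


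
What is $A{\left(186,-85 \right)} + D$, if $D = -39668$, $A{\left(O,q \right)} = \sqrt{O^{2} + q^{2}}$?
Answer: $-39668 + \sqrt{41821} \approx -39464.0$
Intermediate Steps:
$A{\left(186,-85 \right)} + D = \sqrt{186^{2} + \left(-85\right)^{2}} - 39668 = \sqrt{34596 + 7225} - 39668 = \sqrt{41821} - 39668 = -39668 + \sqrt{41821}$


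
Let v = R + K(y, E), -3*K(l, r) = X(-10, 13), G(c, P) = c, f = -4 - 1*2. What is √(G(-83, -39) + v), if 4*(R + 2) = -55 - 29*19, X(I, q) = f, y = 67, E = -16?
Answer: I*√938/2 ≈ 15.313*I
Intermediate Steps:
f = -6 (f = -4 - 2 = -6)
X(I, q) = -6
R = -307/2 (R = -2 + (-55 - 29*19)/4 = -2 + (-55 - 551)/4 = -2 + (¼)*(-606) = -2 - 303/2 = -307/2 ≈ -153.50)
K(l, r) = 2 (K(l, r) = -⅓*(-6) = 2)
v = -303/2 (v = -307/2 + 2 = -303/2 ≈ -151.50)
√(G(-83, -39) + v) = √(-83 - 303/2) = √(-469/2) = I*√938/2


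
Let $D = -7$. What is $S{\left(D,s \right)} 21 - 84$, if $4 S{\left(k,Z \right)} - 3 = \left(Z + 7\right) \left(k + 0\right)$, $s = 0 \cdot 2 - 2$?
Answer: $-252$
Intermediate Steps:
$s = -2$ ($s = 0 - 2 = -2$)
$S{\left(k,Z \right)} = \frac{3}{4} + \frac{k \left(7 + Z\right)}{4}$ ($S{\left(k,Z \right)} = \frac{3}{4} + \frac{\left(Z + 7\right) \left(k + 0\right)}{4} = \frac{3}{4} + \frac{\left(7 + Z\right) k}{4} = \frac{3}{4} + \frac{k \left(7 + Z\right)}{4}$)
$S{\left(D,s \right)} 21 - 84 = \left(\frac{3}{4} + \frac{7}{4} \left(-7\right) + \frac{1}{4} \left(-2\right) \left(-7\right)\right) 21 - 84 = \left(\frac{3}{4} - \frac{49}{4} + \frac{7}{2}\right) 21 - 84 = \left(-8\right) 21 - 84 = -168 - 84 = -252$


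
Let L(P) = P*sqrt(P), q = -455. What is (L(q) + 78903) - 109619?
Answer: -30716 - 455*I*sqrt(455) ≈ -30716.0 - 9705.5*I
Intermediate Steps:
L(P) = P**(3/2)
(L(q) + 78903) - 109619 = ((-455)**(3/2) + 78903) - 109619 = (-455*I*sqrt(455) + 78903) - 109619 = (78903 - 455*I*sqrt(455)) - 109619 = -30716 - 455*I*sqrt(455)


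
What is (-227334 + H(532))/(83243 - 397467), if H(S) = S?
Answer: 113401/157112 ≈ 0.72178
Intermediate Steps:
(-227334 + H(532))/(83243 - 397467) = (-227334 + 532)/(83243 - 397467) = -226802/(-314224) = -226802*(-1/314224) = 113401/157112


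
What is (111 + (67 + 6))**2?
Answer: 33856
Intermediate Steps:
(111 + (67 + 6))**2 = (111 + 73)**2 = 184**2 = 33856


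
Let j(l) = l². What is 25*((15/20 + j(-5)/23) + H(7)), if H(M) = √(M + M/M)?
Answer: 4225/92 + 50*√2 ≈ 116.63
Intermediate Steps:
H(M) = √(1 + M) (H(M) = √(M + 1) = √(1 + M))
25*((15/20 + j(-5)/23) + H(7)) = 25*((15/20 + (-5)²/23) + √(1 + 7)) = 25*((15*(1/20) + 25*(1/23)) + √8) = 25*((¾ + 25/23) + 2*√2) = 25*(169/92 + 2*√2) = 4225/92 + 50*√2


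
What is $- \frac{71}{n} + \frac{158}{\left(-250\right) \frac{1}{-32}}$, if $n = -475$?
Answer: $\frac{48387}{2375} \approx 20.373$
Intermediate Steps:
$- \frac{71}{n} + \frac{158}{\left(-250\right) \frac{1}{-32}} = - \frac{71}{-475} + \frac{158}{\left(-250\right) \frac{1}{-32}} = \left(-71\right) \left(- \frac{1}{475}\right) + \frac{158}{\left(-250\right) \left(- \frac{1}{32}\right)} = \frac{71}{475} + \frac{158}{\frac{125}{16}} = \frac{71}{475} + 158 \cdot \frac{16}{125} = \frac{71}{475} + \frac{2528}{125} = \frac{48387}{2375}$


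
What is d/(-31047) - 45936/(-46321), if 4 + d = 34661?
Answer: -16288355/130738917 ≈ -0.12459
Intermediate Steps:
d = 34657 (d = -4 + 34661 = 34657)
d/(-31047) - 45936/(-46321) = 34657/(-31047) - 45936/(-46321) = 34657*(-1/31047) - 45936*(-1/46321) = -34657/31047 + 4176/4211 = -16288355/130738917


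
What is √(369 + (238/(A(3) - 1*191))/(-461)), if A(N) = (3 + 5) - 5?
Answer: √692926476910/43334 ≈ 19.209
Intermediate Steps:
A(N) = 3 (A(N) = 8 - 5 = 3)
√(369 + (238/(A(3) - 1*191))/(-461)) = √(369 + (238/(3 - 1*191))/(-461)) = √(369 + (238/(3 - 191))*(-1/461)) = √(369 + (238/(-188))*(-1/461)) = √(369 + (238*(-1/188))*(-1/461)) = √(369 - 119/94*(-1/461)) = √(369 + 119/43334) = √(15990365/43334) = √692926476910/43334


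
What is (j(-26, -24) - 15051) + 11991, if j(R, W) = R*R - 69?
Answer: -2453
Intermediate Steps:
j(R, W) = -69 + R**2 (j(R, W) = R**2 - 69 = -69 + R**2)
(j(-26, -24) - 15051) + 11991 = ((-69 + (-26)**2) - 15051) + 11991 = ((-69 + 676) - 15051) + 11991 = (607 - 15051) + 11991 = -14444 + 11991 = -2453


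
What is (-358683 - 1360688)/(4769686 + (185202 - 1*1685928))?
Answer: -1719371/3268960 ≈ -0.52597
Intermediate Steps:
(-358683 - 1360688)/(4769686 + (185202 - 1*1685928)) = -1719371/(4769686 + (185202 - 1685928)) = -1719371/(4769686 - 1500726) = -1719371/3268960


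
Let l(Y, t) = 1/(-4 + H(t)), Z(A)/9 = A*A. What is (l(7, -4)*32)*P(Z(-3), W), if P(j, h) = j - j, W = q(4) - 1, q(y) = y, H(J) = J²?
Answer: 0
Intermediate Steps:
Z(A) = 9*A² (Z(A) = 9*(A*A) = 9*A²)
W = 3 (W = 4 - 1 = 3)
l(Y, t) = 1/(-4 + t²)
P(j, h) = 0
(l(7, -4)*32)*P(Z(-3), W) = (32/(-4 + (-4)²))*0 = (32/(-4 + 16))*0 = (32/12)*0 = ((1/12)*32)*0 = (8/3)*0 = 0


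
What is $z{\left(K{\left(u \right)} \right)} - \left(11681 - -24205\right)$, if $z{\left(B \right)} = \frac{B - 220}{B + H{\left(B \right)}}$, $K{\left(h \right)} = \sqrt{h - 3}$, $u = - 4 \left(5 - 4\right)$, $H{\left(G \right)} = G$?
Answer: $- \frac{71771}{2} + \frac{110 i \sqrt{7}}{7} \approx -35886.0 + 41.576 i$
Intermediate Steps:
$u = -4$ ($u = \left(-4\right) 1 = -4$)
$K{\left(h \right)} = \sqrt{-3 + h}$
$z{\left(B \right)} = \frac{-220 + B}{2 B}$ ($z{\left(B \right)} = \frac{B - 220}{B + B} = \frac{-220 + B}{2 B}$)
$z{\left(K{\left(u \right)} \right)} - \left(11681 - -24205\right) = \frac{-220 + \sqrt{-3 - 4}}{2 \sqrt{-3 - 4}} - \left(11681 - -24205\right) = \frac{-220 + \sqrt{-7}}{2 \sqrt{-7}} - \left(11681 + 24205\right) = \frac{-220 + i \sqrt{7}}{2 i \sqrt{7}} - 35886 = \frac{- \frac{i \sqrt{7}}{7} \left(-220 + i \sqrt{7}\right)}{2} - 35886 = - \frac{i \sqrt{7} \left(-220 + i \sqrt{7}\right)}{14} - 35886 = -35886 - \frac{i \sqrt{7} \left(-220 + i \sqrt{7}\right)}{14}$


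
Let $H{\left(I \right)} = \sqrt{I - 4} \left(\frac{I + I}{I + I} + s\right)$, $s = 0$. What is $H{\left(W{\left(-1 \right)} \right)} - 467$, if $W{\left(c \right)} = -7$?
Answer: $-467 + i \sqrt{11} \approx -467.0 + 3.3166 i$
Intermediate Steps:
$H{\left(I \right)} = \sqrt{-4 + I}$ ($H{\left(I \right)} = \sqrt{I - 4} \left(\frac{I + I}{I + I} + 0\right) = \sqrt{-4 + I} \left(\frac{2 I}{2 I} + 0\right) = \sqrt{-4 + I} \left(2 I \frac{1}{2 I} + 0\right) = \sqrt{-4 + I} \left(1 + 0\right) = \sqrt{-4 + I} 1 = \sqrt{-4 + I}$)
$H{\left(W{\left(-1 \right)} \right)} - 467 = \sqrt{-4 - 7} - 467 = \sqrt{-11} - 467 = i \sqrt{11} - 467 = -467 + i \sqrt{11}$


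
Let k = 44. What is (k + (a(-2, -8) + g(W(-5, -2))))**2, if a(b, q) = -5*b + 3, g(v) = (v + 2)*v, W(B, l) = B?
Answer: 5184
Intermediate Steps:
g(v) = v*(2 + v) (g(v) = (2 + v)*v = v*(2 + v))
a(b, q) = 3 - 5*b
(k + (a(-2, -8) + g(W(-5, -2))))**2 = (44 + ((3 - 5*(-2)) - 5*(2 - 5)))**2 = (44 + ((3 + 10) - 5*(-3)))**2 = (44 + (13 + 15))**2 = (44 + 28)**2 = 72**2 = 5184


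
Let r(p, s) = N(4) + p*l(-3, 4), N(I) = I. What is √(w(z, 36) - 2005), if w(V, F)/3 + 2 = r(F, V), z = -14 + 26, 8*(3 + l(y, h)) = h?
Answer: I*√2269 ≈ 47.634*I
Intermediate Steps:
l(y, h) = -3 + h/8
z = 12
r(p, s) = 4 - 5*p/2 (r(p, s) = 4 + p*(-3 + (⅛)*4) = 4 + p*(-3 + ½) = 4 + p*(-5/2) = 4 - 5*p/2)
w(V, F) = 6 - 15*F/2 (w(V, F) = -6 + 3*(4 - 5*F/2) = -6 + (12 - 15*F/2) = 6 - 15*F/2)
√(w(z, 36) - 2005) = √((6 - 15/2*36) - 2005) = √((6 - 270) - 2005) = √(-264 - 2005) = √(-2269) = I*√2269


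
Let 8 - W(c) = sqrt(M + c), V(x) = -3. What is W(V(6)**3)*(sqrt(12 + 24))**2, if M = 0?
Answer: 288 - 108*I*sqrt(3) ≈ 288.0 - 187.06*I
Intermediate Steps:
W(c) = 8 - sqrt(c) (W(c) = 8 - sqrt(0 + c) = 8 - sqrt(c))
W(V(6)**3)*(sqrt(12 + 24))**2 = (8 - sqrt((-3)**3))*(sqrt(12 + 24))**2 = (8 - sqrt(-27))*(sqrt(36))**2 = (8 - 3*I*sqrt(3))*6**2 = (8 - 3*I*sqrt(3))*36 = 288 - 108*I*sqrt(3)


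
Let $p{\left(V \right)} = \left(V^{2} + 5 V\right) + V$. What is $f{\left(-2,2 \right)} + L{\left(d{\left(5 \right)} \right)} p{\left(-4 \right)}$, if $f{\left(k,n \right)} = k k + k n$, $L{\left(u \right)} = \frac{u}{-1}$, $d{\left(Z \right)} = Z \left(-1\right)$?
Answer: $-40$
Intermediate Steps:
$d{\left(Z \right)} = - Z$
$L{\left(u \right)} = - u$ ($L{\left(u \right)} = u \left(-1\right) = - u$)
$f{\left(k,n \right)} = k^{2} + k n$
$p{\left(V \right)} = V^{2} + 6 V$
$f{\left(-2,2 \right)} + L{\left(d{\left(5 \right)} \right)} p{\left(-4 \right)} = - 2 \left(-2 + 2\right) + - \left(-1\right) 5 \left(- 4 \left(6 - 4\right)\right) = \left(-2\right) 0 + \left(-1\right) \left(-5\right) \left(\left(-4\right) 2\right) = 0 + 5 \left(-8\right) = 0 - 40 = -40$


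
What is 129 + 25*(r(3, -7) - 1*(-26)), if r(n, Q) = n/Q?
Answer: 5378/7 ≈ 768.29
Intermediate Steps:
129 + 25*(r(3, -7) - 1*(-26)) = 129 + 25*(3/(-7) - 1*(-26)) = 129 + 25*(3*(-1/7) + 26) = 129 + 25*(-3/7 + 26) = 129 + 25*(179/7) = 129 + 4475/7 = 5378/7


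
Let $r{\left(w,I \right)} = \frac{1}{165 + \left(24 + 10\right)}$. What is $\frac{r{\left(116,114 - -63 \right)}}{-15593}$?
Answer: $- \frac{1}{3103007} \approx -3.2227 \cdot 10^{-7}$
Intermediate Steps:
$r{\left(w,I \right)} = \frac{1}{199}$ ($r{\left(w,I \right)} = \frac{1}{165 + 34} = \frac{1}{199}$)
$\frac{r{\left(116,114 - -63 \right)}}{-15593} = \frac{1}{199 \left(-15593\right)} = \frac{1}{199} \left(- \frac{1}{15593}\right) = - \frac{1}{3103007}$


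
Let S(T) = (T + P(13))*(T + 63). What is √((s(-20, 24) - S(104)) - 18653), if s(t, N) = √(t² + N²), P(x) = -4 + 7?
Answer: √(-36522 + 4*√61) ≈ 191.03*I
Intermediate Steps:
P(x) = 3
S(T) = (3 + T)*(63 + T) (S(T) = (T + 3)*(T + 63) = (3 + T)*(63 + T))
s(t, N) = √(N² + t²)
√((s(-20, 24) - S(104)) - 18653) = √((√(24² + (-20)²) - (189 + 104² + 66*104)) - 18653) = √((√(576 + 400) - (189 + 10816 + 6864)) - 18653) = √((√976 - 1*17869) - 18653) = √((4*√61 - 17869) - 18653) = √((-17869 + 4*√61) - 18653) = √(-36522 + 4*√61)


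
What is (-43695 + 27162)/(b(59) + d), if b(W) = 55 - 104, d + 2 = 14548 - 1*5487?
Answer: -16533/9010 ≈ -1.8350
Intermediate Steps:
d = 9059 (d = -2 + (14548 - 1*5487) = -2 + (14548 - 5487) = -2 + 9061 = 9059)
b(W) = -49
(-43695 + 27162)/(b(59) + d) = (-43695 + 27162)/(-49 + 9059) = -16533/9010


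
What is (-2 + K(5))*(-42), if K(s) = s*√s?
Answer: 84 - 210*√5 ≈ -385.57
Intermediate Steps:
K(s) = s^(3/2)
(-2 + K(5))*(-42) = (-2 + 5^(3/2))*(-42) = (-2 + 5*√5)*(-42) = 84 - 210*√5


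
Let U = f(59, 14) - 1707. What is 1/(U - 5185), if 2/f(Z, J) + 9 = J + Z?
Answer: -32/220543 ≈ -0.00014510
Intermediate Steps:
f(Z, J) = 2/(-9 + J + Z) (f(Z, J) = 2/(-9 + (J + Z)) = 2/(-9 + J + Z))
U = -54623/32 (U = 2/(-9 + 14 + 59) - 1707 = 2/64 - 1707 = 2*(1/64) - 1707 = 1/32 - 1707 = -54623/32 ≈ -1707.0)
1/(U - 5185) = 1/(-54623/32 - 5185) = 1/(-220543/32) = -32/220543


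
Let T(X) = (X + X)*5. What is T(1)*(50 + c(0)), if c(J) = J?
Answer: 500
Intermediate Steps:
T(X) = 10*X (T(X) = (2*X)*5 = 10*X)
T(1)*(50 + c(0)) = (10*1)*(50 + 0) = 10*50 = 500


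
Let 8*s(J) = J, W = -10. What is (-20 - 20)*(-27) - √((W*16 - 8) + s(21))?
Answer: 1080 - 21*I*√6/4 ≈ 1080.0 - 12.86*I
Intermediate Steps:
s(J) = J/8
(-20 - 20)*(-27) - √((W*16 - 8) + s(21)) = (-20 - 20)*(-27) - √((-10*16 - 8) + (⅛)*21) = -40*(-27) - √((-160 - 8) + 21/8) = 1080 - √(-168 + 21/8) = 1080 - √(-1323/8) = 1080 - 21*I*√6/4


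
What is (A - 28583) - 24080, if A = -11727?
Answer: -64390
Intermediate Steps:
(A - 28583) - 24080 = (-11727 - 28583) - 24080 = -40310 - 24080 = -64390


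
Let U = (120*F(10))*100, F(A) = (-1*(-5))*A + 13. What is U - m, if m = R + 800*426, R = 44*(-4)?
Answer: 415376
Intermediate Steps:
F(A) = 13 + 5*A (F(A) = 5*A + 13 = 13 + 5*A)
R = -176
m = 340624 (m = -176 + 800*426 = -176 + 340800 = 340624)
U = 756000 (U = (120*(13 + 5*10))*100 = (120*(13 + 50))*100 = (120*63)*100 = 7560*100 = 756000)
U - m = 756000 - 1*340624 = 756000 - 340624 = 415376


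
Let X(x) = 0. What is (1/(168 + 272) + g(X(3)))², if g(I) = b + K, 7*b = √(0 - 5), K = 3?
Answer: 84539009/9486400 + 1321*I*√5/1540 ≈ 8.9116 + 1.9181*I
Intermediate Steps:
b = I*√5/7 (b = √(0 - 5)/7 = √(-5)/7 = (I*√5)/7 = I*√5/7 ≈ 0.31944*I)
g(I) = 3 + I*√5/7 (g(I) = I*√5/7 + 3 = 3 + I*√5/7)
(1/(168 + 272) + g(X(3)))² = (1/(168 + 272) + (3 + I*√5/7))² = (1/440 + (3 + I*√5/7))² = (1321/440 + I*√5/7)²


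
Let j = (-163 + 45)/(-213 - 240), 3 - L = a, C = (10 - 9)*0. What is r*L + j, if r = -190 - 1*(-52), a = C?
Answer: -187424/453 ≈ -413.74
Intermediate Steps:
C = 0 (C = 1*0 = 0)
a = 0
L = 3 (L = 3 - 1*0 = 3 + 0 = 3)
r = -138 (r = -190 + 52 = -138)
j = 118/453 (j = -118/(-453) = -118*(-1/453) = 118/453 ≈ 0.26049)
r*L + j = -138*3 + 118/453 = -414 + 118/453 = -187424/453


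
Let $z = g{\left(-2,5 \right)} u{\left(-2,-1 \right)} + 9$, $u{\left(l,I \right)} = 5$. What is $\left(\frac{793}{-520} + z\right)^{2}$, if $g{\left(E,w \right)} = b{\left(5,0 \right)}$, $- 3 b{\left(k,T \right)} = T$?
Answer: $\frac{89401}{1600} \approx 55.876$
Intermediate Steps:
$b{\left(k,T \right)} = - \frac{T}{3}$
$g{\left(E,w \right)} = 0$ ($g{\left(E,w \right)} = \left(- \frac{1}{3}\right) 0 = 0$)
$z = 9$ ($z = 0 \cdot 5 + 9 = 0 + 9 = 9$)
$\left(\frac{793}{-520} + z\right)^{2} = \left(\frac{793}{-520} + 9\right)^{2} = \left(793 \left(- \frac{1}{520}\right) + 9\right)^{2} = \left(- \frac{61}{40} + 9\right)^{2} = \left(\frac{299}{40}\right)^{2} = \frac{89401}{1600}$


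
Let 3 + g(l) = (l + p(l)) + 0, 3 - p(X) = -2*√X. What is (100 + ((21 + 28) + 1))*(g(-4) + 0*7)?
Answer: -600 + 600*I ≈ -600.0 + 600.0*I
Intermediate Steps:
p(X) = 3 + 2*√X (p(X) = 3 - (-2)*√X = 3 + 2*√X)
g(l) = l + 2*√l (g(l) = -3 + ((l + (3 + 2*√l)) + 0) = -3 + ((3 + l + 2*√l) + 0) = -3 + (3 + l + 2*√l) = l + 2*√l)
(100 + ((21 + 28) + 1))*(g(-4) + 0*7) = (100 + ((21 + 28) + 1))*((-4 + 2*√(-4)) + 0*7) = (100 + (49 + 1))*((-4 + 2*(2*I)) + 0) = (100 + 50)*((-4 + 4*I) + 0) = 150*(-4 + 4*I) = -600 + 600*I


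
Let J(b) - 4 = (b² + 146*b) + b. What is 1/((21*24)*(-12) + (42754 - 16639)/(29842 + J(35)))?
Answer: -12072/73002751 ≈ -0.00016536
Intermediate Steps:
J(b) = 4 + b² + 147*b (J(b) = 4 + ((b² + 146*b) + b) = 4 + (b² + 147*b) = 4 + b² + 147*b)
1/((21*24)*(-12) + (42754 - 16639)/(29842 + J(35))) = 1/((21*24)*(-12) + (42754 - 16639)/(29842 + (4 + 35² + 147*35))) = 1/(504*(-12) + 26115/(29842 + (4 + 1225 + 5145))) = 1/(-6048 + 26115/(29842 + 6374)) = 1/(-6048 + 26115/36216) = 1/(-6048 + 26115*(1/36216)) = 1/(-6048 + 8705/12072) = 1/(-73002751/12072) = -12072/73002751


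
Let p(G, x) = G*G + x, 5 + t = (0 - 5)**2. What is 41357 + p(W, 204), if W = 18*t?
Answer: 171161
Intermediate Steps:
t = 20 (t = -5 + (0 - 5)**2 = -5 + (-5)**2 = -5 + 25 = 20)
W = 360 (W = 18*20 = 360)
p(G, x) = x + G**2 (p(G, x) = G**2 + x = x + G**2)
41357 + p(W, 204) = 41357 + (204 + 360**2) = 41357 + (204 + 129600) = 41357 + 129804 = 171161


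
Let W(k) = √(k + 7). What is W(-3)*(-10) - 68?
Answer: -88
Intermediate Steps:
W(k) = √(7 + k)
W(-3)*(-10) - 68 = √(7 - 3)*(-10) - 68 = √4*(-10) - 68 = 2*(-10) - 68 = -20 - 68 = -88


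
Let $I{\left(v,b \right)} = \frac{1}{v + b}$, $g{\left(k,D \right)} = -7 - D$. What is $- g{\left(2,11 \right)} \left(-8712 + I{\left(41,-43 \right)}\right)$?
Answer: $-156825$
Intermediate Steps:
$I{\left(v,b \right)} = \frac{1}{b + v}$
$- g{\left(2,11 \right)} \left(-8712 + I{\left(41,-43 \right)}\right) = - (-7 - 11) \left(-8712 + \frac{1}{-43 + 41}\right) = - (-7 - 11) \left(-8712 + \frac{1}{-2}\right) = \left(-1\right) \left(-18\right) \left(-8712 - \frac{1}{2}\right) = 18 \left(- \frac{17425}{2}\right) = -156825$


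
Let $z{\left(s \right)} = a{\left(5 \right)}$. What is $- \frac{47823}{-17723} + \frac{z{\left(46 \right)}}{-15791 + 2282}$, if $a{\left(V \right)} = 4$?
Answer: $\frac{645970015}{239420007} \approx 2.6981$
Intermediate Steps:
$z{\left(s \right)} = 4$
$- \frac{47823}{-17723} + \frac{z{\left(46 \right)}}{-15791 + 2282} = - \frac{47823}{-17723} + \frac{4}{-15791 + 2282} = \left(-47823\right) \left(- \frac{1}{17723}\right) + \frac{4}{-13509} = \frac{47823}{17723} + 4 \left(- \frac{1}{13509}\right) = \frac{47823}{17723} - \frac{4}{13509} = \frac{645970015}{239420007}$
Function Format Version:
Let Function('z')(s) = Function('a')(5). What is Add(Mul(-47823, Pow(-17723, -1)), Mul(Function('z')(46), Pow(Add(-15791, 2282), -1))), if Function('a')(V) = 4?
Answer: Rational(645970015, 239420007) ≈ 2.6981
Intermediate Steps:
Function('z')(s) = 4
Add(Mul(-47823, Pow(-17723, -1)), Mul(Function('z')(46), Pow(Add(-15791, 2282), -1))) = Add(Mul(-47823, Pow(-17723, -1)), Mul(4, Pow(Add(-15791, 2282), -1))) = Add(Mul(-47823, Rational(-1, 17723)), Mul(4, Pow(-13509, -1))) = Add(Rational(47823, 17723), Mul(4, Rational(-1, 13509))) = Add(Rational(47823, 17723), Rational(-4, 13509)) = Rational(645970015, 239420007)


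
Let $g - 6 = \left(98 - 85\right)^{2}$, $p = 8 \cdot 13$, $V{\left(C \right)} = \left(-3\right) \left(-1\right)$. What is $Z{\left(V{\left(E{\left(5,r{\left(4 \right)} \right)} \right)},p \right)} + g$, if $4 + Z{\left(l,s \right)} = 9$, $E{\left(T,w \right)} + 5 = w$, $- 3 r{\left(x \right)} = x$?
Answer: $180$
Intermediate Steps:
$r{\left(x \right)} = - \frac{x}{3}$
$E{\left(T,w \right)} = -5 + w$
$V{\left(C \right)} = 3$
$p = 104$
$Z{\left(l,s \right)} = 5$ ($Z{\left(l,s \right)} = -4 + 9 = 5$)
$g = 175$ ($g = 6 + \left(98 - 85\right)^{2} = 6 + 13^{2} = 6 + 169 = 175$)
$Z{\left(V{\left(E{\left(5,r{\left(4 \right)} \right)} \right)},p \right)} + g = 5 + 175 = 180$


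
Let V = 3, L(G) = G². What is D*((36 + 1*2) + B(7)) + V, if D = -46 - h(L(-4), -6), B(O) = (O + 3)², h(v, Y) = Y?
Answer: -5517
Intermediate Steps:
B(O) = (3 + O)²
D = -40 (D = -46 - 1*(-6) = -46 + 6 = -40)
D*((36 + 1*2) + B(7)) + V = -40*((36 + 1*2) + (3 + 7)²) + 3 = -40*((36 + 2) + 10²) + 3 = -40*(38 + 100) + 3 = -40*138 + 3 = -5520 + 3 = -5517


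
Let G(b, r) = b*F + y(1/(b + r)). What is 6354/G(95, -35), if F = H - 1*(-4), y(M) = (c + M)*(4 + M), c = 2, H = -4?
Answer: 22874400/29161 ≈ 784.42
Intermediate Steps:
y(M) = (2 + M)*(4 + M)
F = 0 (F = -4 - 1*(-4) = -4 + 4 = 0)
G(b, r) = 8 + (b + r)**(-2) + 6/(b + r) (G(b, r) = b*0 + (8 + (1/(b + r))**2 + 6/(b + r)) = 0 + (8 + (b + r)**(-2) + 6/(b + r)) = 8 + (b + r)**(-2) + 6/(b + r))
6354/G(95, -35) = 6354/(8 + 6/(95 - 35) + 95/(95 - 35)**3 - 35/(95 - 35)**3) = 6354/(8 + 6/60 + 95/60**3 - 35/60**3) = 6354/(8 + 6*(1/60) + 95*(1/216000) - 35*1/216000) = 6354/(8 + 1/10 + 19/43200 - 7/43200) = 6354/(29161/3600) = 6354*(3600/29161) = 22874400/29161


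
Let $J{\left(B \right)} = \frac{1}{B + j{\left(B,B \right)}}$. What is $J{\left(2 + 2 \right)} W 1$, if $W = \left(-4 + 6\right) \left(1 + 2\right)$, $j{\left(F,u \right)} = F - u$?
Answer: $\frac{3}{2} \approx 1.5$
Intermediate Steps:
$J{\left(B \right)} = \frac{1}{B}$ ($J{\left(B \right)} = \frac{1}{B + \left(B - B\right)} = \frac{1}{B + 0} = \frac{1}{B}$)
$W = 6$ ($W = 2 \cdot 3 = 6$)
$J{\left(2 + 2 \right)} W 1 = \frac{1}{2 + 2} \cdot 6 \cdot 1 = \frac{1}{4} \cdot 6 \cdot 1 = \frac{3}{2} \cdot 1 = \frac{3}{2}$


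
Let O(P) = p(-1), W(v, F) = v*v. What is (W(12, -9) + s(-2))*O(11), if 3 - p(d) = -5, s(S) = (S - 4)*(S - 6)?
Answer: 1536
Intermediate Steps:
W(v, F) = v**2
s(S) = (-6 + S)*(-4 + S) (s(S) = (-4 + S)*(-6 + S) = (-6 + S)*(-4 + S))
p(d) = 8 (p(d) = 3 - 1*(-5) = 3 + 5 = 8)
O(P) = 8
(W(12, -9) + s(-2))*O(11) = (12**2 + (24 + (-2)**2 - 10*(-2)))*8 = (144 + (24 + 4 + 20))*8 = (144 + 48)*8 = 192*8 = 1536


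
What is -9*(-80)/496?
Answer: 45/31 ≈ 1.4516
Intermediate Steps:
-9*(-80)/496 = 720*(1/496) = 45/31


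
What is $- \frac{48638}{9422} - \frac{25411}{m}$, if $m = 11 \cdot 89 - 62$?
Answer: $- \frac{20287392}{617141} \approx -32.873$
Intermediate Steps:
$m = 917$ ($m = 979 - 62 = 917$)
$- \frac{48638}{9422} - \frac{25411}{m} = - \frac{48638}{9422} - \frac{25411}{917} = \left(-48638\right) \frac{1}{9422} - \frac{25411}{917} = - \frac{24319}{4711} - \frac{25411}{917} = - \frac{20287392}{617141}$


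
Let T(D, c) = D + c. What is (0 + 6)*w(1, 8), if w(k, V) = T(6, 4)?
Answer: 60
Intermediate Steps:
w(k, V) = 10 (w(k, V) = 6 + 4 = 10)
(0 + 6)*w(1, 8) = (0 + 6)*10 = 6*10 = 60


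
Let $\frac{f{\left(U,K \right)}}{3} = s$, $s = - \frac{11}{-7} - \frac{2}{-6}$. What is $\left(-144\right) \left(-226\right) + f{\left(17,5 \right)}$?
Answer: $\frac{227848}{7} \approx 32550.0$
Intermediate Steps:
$s = \frac{40}{21}$ ($s = \left(-11\right) \left(- \frac{1}{7}\right) - - \frac{1}{3} = \frac{11}{7} + \frac{1}{3} = \frac{40}{21} \approx 1.9048$)
$f{\left(U,K \right)} = \frac{40}{7}$ ($f{\left(U,K \right)} = 3 \cdot \frac{40}{21} = \frac{40}{7}$)
$\left(-144\right) \left(-226\right) + f{\left(17,5 \right)} = \left(-144\right) \left(-226\right) + \frac{40}{7} = 32544 + \frac{40}{7} = \frac{227848}{7}$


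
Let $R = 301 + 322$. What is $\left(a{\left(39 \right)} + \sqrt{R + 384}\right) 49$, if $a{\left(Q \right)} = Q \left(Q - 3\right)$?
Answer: $68796 + 49 \sqrt{1007} \approx 70351.0$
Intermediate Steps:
$R = 623$
$a{\left(Q \right)} = Q \left(-3 + Q\right)$
$\left(a{\left(39 \right)} + \sqrt{R + 384}\right) 49 = \left(39 \left(-3 + 39\right) + \sqrt{623 + 384}\right) 49 = \left(39 \cdot 36 + \sqrt{1007}\right) 49 = \left(1404 + \sqrt{1007}\right) 49 = 68796 + 49 \sqrt{1007}$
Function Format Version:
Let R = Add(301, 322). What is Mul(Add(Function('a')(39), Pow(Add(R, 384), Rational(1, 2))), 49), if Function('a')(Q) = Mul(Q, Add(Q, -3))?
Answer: Add(68796, Mul(49, Pow(1007, Rational(1, 2)))) ≈ 70351.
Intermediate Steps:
R = 623
Function('a')(Q) = Mul(Q, Add(-3, Q))
Mul(Add(Function('a')(39), Pow(Add(R, 384), Rational(1, 2))), 49) = Mul(Add(Mul(39, Add(-3, 39)), Pow(Add(623, 384), Rational(1, 2))), 49) = Mul(Add(Mul(39, 36), Pow(1007, Rational(1, 2))), 49) = Mul(Add(1404, Pow(1007, Rational(1, 2))), 49) = Add(68796, Mul(49, Pow(1007, Rational(1, 2))))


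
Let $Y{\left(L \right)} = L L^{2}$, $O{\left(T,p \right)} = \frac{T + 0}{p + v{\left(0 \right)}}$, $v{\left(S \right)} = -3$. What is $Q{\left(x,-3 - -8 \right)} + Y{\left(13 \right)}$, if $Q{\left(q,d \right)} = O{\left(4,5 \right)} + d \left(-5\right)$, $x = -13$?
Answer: $2174$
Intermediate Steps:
$O{\left(T,p \right)} = \frac{T}{-3 + p}$ ($O{\left(T,p \right)} = \frac{T + 0}{p - 3} = \frac{T}{-3 + p}$)
$Y{\left(L \right)} = L^{3}$
$Q{\left(q,d \right)} = 2 - 5 d$ ($Q{\left(q,d \right)} = \frac{4}{-3 + 5} + d \left(-5\right) = \frac{4}{2} - 5 d = 4 \cdot \frac{1}{2} - 5 d = 2 - 5 d$)
$Q{\left(x,-3 - -8 \right)} + Y{\left(13 \right)} = \left(2 - 5 \left(-3 - -8\right)\right) + 13^{3} = \left(2 - 5 \left(-3 + 8\right)\right) + 2197 = \left(2 - 25\right) + 2197 = -23 + 2197 = 2174$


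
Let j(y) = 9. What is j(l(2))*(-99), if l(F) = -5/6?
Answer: -891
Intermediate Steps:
l(F) = -5/6 (l(F) = -5*1/6 = -5/6)
j(l(2))*(-99) = 9*(-99) = -891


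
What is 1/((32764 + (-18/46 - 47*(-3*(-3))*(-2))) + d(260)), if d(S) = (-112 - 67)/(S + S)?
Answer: 11960/401966803 ≈ 2.9754e-5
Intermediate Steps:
d(S) = -179/(2*S) (d(S) = -179*1/(2*S) = -179/(2*S))
1/((32764 + (-18/46 - 47*(-3*(-3))*(-2))) + d(260)) = 1/((32764 + (-18/46 - 47*(-3*(-3))*(-2))) - 179/2/260) = 1/((32764 + (-18*1/46 - 423*(-2))) - 179/2*1/260) = 1/((32764 + (-9/23 - 47*(-18))) - 179/520) = 1/((32764 + (-9/23 + 846)) - 179/520) = 1/((32764 + 19449/23) - 179/520) = 1/(773021/23 - 179/520) = 1/(401966803/11960) = 11960/401966803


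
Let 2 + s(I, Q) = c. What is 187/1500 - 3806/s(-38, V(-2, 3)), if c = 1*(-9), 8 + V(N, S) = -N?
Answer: 519187/1500 ≈ 346.12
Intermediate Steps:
V(N, S) = -8 - N
c = -9
s(I, Q) = -11 (s(I, Q) = -2 - 9 = -11)
187/1500 - 3806/s(-38, V(-2, 3)) = 187/1500 - 3806/(-11) = 187*(1/1500) - 3806*(-1/11) = 187/1500 + 346 = 519187/1500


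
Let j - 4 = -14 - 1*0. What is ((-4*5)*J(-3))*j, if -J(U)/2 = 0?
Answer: 0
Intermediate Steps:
j = -10 (j = 4 + (-14 - 1*0) = 4 + (-14 + 0) = 4 - 14 = -10)
J(U) = 0 (J(U) = -2*0 = 0)
((-4*5)*J(-3))*j = (-4*5*0)*(-10) = -20*0*(-10) = 0*(-10) = 0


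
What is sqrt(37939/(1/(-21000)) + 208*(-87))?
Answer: 6*I*sqrt(22131586) ≈ 28227.0*I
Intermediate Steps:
sqrt(37939/(1/(-21000)) + 208*(-87)) = sqrt(37939/(-1/21000) - 18096) = sqrt(37939*(-21000) - 18096) = sqrt(-796719000 - 18096) = sqrt(-796737096) = 6*I*sqrt(22131586)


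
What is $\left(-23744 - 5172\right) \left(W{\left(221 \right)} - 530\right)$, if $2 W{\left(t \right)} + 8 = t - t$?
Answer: $15441144$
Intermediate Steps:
$W{\left(t \right)} = -4$ ($W{\left(t \right)} = -4 + \frac{t - t}{2} = -4 + \frac{1}{2} \cdot 0 = -4 + 0 = -4$)
$\left(-23744 - 5172\right) \left(W{\left(221 \right)} - 530\right) = \left(-23744 - 5172\right) \left(-4 - 530\right) = \left(-28916\right) \left(-534\right) = 15441144$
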